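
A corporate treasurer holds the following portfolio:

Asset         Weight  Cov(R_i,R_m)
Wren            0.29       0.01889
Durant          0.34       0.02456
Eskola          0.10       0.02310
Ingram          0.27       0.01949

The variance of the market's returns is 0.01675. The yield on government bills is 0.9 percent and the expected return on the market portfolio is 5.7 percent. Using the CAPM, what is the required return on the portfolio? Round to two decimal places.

β_Wren = 0.01889 / 0.01675 = 1.1278
β_Durant = 0.02456 / 0.01675 = 1.4663
β_Eskola = 0.02310 / 0.01675 = 1.3791
β_Ingram = 0.01949 / 0.01675 = 1.1636
β_P = Σ w_i β_i = 0.29×1.1278 + 0.34×1.4663 + 0.10×1.3791 + 0.27×1.1636 = 1.2777
MRP = 5.7% − 0.9% = 4.80%
E(R_P) = R_f + β_P × MRP = 0.9% + 1.2777 × 4.8% = 7.03%

7.03%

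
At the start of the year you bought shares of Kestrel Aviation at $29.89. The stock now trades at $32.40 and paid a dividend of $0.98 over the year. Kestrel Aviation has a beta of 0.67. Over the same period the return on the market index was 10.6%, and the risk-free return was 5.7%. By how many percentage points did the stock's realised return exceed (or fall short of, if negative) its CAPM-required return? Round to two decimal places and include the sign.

+2.69%

Realised HPR = (P1 + D1 − P0) / P0 = (32.40 + 0.98 − 29.89) / 29.89 = 3.49 / 29.89 = 11.6761%
MRP = 10.6% − 5.7% = 4.90%
CAPM required = R_f + β·MRP = 5.7% + 0.67 × 4.9% = 8.9830%
α = realised − required = 11.6761% − 8.9830% = +2.69%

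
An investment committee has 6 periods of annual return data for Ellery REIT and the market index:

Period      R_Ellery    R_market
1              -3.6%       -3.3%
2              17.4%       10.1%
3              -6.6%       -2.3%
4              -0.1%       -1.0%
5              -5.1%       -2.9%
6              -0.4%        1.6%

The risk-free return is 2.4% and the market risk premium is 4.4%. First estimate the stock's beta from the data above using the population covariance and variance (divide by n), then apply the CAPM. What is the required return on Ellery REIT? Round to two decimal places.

9.76%

Mean R_i = (-3.6 + 17.4 − 6.6 − 0.1 − 5.1 − 0.4) / 6 = 0.2667%
Mean R_m = (-3.3 + 10.1 − 2.3 − 1.0 − 2.9 + 1.6) / 6 = 0.3667%
Σ(R_i − R̄_i)(R_m − R̄_m) = 216.4633  ⇒  Cov = 216.4633 / 6 = 36.0772
Σ(R_m − R̄_m)² = 129.3533  ⇒  Var(R_m) = 129.3533 / 6 = 21.5589
β = Cov / Var(R_m) = 36.0772 / 21.5589 = 1.6734
E(R) = R_f + β × MRP = 2.4% + 1.6734 × 4.4% = 9.76%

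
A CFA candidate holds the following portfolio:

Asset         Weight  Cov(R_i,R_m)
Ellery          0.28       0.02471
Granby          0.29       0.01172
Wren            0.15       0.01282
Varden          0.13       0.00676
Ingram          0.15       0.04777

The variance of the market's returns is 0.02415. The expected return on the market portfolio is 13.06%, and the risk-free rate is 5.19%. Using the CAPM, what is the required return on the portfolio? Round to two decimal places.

11.80%

β_Ellery = 0.02471 / 0.02415 = 1.0232
β_Granby = 0.01172 / 0.02415 = 0.4853
β_Wren = 0.01282 / 0.02415 = 0.5308
β_Varden = 0.00676 / 0.02415 = 0.2799
β_Ingram = 0.04777 / 0.02415 = 1.9781
β_P = Σ w_i β_i = 0.28×1.0232 + 0.29×0.4853 + 0.15×0.5308 + 0.13×0.2799 + 0.15×1.9781 = 0.8400
MRP = 13.06% − 5.19% = 7.87%
E(R_P) = R_f + β_P × MRP = 5.19% + 0.8400 × 7.87% = 11.80%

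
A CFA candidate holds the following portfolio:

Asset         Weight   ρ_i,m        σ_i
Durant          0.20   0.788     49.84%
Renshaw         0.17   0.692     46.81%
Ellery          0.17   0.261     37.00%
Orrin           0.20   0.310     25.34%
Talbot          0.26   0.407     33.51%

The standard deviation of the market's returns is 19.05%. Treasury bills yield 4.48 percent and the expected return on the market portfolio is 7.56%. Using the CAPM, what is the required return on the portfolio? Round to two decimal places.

7.73%

β_Durant = 0.788 × 49.84% / 19.05% = 2.0616
β_Renshaw = 0.692 × 46.81% / 19.05% = 1.7004
β_Ellery = 0.261 × 37.00% / 19.05% = 0.5069
β_Orrin = 0.310 × 25.34% / 19.05% = 0.4124
β_Talbot = 0.407 × 33.51% / 19.05% = 0.7159
β_P = Σ w_i β_i = 0.20×2.0616 + 0.17×1.7004 + 0.17×0.5069 + 0.20×0.4124 + 0.26×0.7159 = 1.0562
MRP = 7.56% − 4.48% = 3.08%
E(R_P) = R_f + β_P × MRP = 4.48% + 1.0562 × 3.08% = 7.73%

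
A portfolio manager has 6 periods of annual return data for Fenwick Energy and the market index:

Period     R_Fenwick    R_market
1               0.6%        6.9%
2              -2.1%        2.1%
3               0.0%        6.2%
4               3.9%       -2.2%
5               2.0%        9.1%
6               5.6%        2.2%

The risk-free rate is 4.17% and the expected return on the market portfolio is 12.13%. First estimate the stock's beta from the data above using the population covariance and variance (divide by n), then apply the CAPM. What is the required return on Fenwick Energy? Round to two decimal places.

2.40%

Mean R_i = (0.6 − 2.1 + 0.0 + 3.9 + 2.0 + 5.6) / 6 = 1.6667%
Mean R_m = (6.9 + 2.1 + 6.2 − 2.2 + 9.1 + 2.2) / 6 = 4.0500%
Σ(R_i − R̄_i)(R_m − R̄_m) = -18.8300  ⇒  Cov = -18.8300 / 6 = -3.1383
Σ(R_m − R̄_m)² = 84.5350  ⇒  Var(R_m) = 84.5350 / 6 = 14.0892
β = Cov / Var(R_m) = -3.1383 / 14.0892 = -0.2227
MRP = 12.13% − 4.17% = 7.96%
E(R) = R_f + β × MRP = 4.17% + -0.2227 × 7.96% = 2.40%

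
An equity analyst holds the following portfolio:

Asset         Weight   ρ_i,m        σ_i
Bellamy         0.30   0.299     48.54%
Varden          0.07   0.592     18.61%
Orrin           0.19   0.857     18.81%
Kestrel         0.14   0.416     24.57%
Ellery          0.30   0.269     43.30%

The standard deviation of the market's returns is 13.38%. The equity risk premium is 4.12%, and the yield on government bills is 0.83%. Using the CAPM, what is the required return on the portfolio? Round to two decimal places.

4.87%

β_Bellamy = 0.299 × 48.54% / 13.38% = 1.0847
β_Varden = 0.592 × 18.61% / 13.38% = 0.8234
β_Orrin = 0.857 × 18.81% / 13.38% = 1.2048
β_Kestrel = 0.416 × 24.57% / 13.38% = 0.7639
β_Ellery = 0.269 × 43.30% / 13.38% = 0.8705
β_P = Σ w_i β_i = 0.30×1.0847 + 0.07×0.8234 + 0.19×1.2048 + 0.14×0.7639 + 0.30×0.8705 = 0.9801
E(R_P) = R_f + β_P × MRP = 0.83% + 0.9801 × 4.12% = 4.87%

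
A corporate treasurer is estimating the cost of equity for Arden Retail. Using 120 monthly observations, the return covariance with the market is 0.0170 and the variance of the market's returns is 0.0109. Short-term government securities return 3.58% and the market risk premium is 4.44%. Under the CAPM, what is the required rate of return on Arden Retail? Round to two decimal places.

10.50%

β = Cov(R_i, R_m) / Var(R_m) = 0.0170 / 0.0109 = 1.5596
E(R) = R_f + β × MRP = 3.58% + 1.5596 × 4.44% = 10.50%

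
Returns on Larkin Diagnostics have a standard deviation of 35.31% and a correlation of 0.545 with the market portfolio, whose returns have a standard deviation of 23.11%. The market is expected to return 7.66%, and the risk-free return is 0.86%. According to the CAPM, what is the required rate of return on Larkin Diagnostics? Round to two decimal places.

6.52%

β = ρ × σ_i / σ_m = 0.545 × 35.31% / 23.11% = 0.8327
MRP = 7.66% − 0.86% = 6.80%
E(R) = 0.86% + 0.8327 × 6.80% = 6.52%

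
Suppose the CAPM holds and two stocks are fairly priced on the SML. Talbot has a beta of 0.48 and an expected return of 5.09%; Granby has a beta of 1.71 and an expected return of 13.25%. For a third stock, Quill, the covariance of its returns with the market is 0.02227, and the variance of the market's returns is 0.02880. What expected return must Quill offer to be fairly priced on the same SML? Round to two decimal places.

7.04%

MRP = (13.25% − 5.09%) / (1.71 − 0.48) = 6.6341%
R_f = 5.09% − 0.48 × 6.6341% = 1.9056%
β_Quill = Cov / Var(R_m) = 0.02227 / 0.02880 = 0.7733
E(R_Quill) = R_f + β × MRP = 1.9056% + 0.7733 × 6.6341% = 7.04%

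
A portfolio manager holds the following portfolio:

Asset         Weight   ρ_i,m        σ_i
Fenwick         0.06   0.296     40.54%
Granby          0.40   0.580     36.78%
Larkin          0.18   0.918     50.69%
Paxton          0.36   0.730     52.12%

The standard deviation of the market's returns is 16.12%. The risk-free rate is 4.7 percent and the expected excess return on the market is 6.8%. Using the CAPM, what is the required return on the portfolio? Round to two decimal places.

17.91%

β_Fenwick = 0.296 × 40.54% / 16.12% = 0.7444
β_Granby = 0.580 × 36.78% / 16.12% = 1.3233
β_Larkin = 0.918 × 50.69% / 16.12% = 2.8867
β_Paxton = 0.730 × 52.12% / 16.12% = 2.3603
β_P = Σ w_i β_i = 0.06×0.7444 + 0.40×1.3233 + 0.18×2.8867 + 0.36×2.3603 = 1.9433
E(R_P) = R_f + β_P × MRP = 4.7% + 1.9433 × 6.8% = 17.91%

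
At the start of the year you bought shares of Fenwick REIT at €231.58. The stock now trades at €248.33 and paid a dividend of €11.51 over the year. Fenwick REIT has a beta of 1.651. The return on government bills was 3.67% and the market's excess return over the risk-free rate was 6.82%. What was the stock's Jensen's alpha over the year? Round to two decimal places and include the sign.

Realised HPR = (P1 + D1 − P0) / P0 = (248.33 + 11.51 − 231.58) / 231.58 = 28.26 / 231.58 = 12.2031%
CAPM required = R_f + β·MRP = 3.67% + 1.651 × 6.82% = 14.92982%
α = realised − required = 12.2031% − 14.92982% = -2.73%

-2.73%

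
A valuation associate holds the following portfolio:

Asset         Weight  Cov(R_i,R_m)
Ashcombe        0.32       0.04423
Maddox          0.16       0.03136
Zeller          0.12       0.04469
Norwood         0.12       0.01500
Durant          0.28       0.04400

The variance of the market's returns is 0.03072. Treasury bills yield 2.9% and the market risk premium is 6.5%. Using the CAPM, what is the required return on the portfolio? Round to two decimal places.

β_Ashcombe = 0.04423 / 0.03072 = 1.4398
β_Maddox = 0.03136 / 0.03072 = 1.0208
β_Zeller = 0.04469 / 0.03072 = 1.4548
β_Norwood = 0.01500 / 0.03072 = 0.4883
β_Durant = 0.04400 / 0.03072 = 1.4323
β_P = Σ w_i β_i = 0.32×1.4398 + 0.16×1.0208 + 0.12×1.4548 + 0.12×0.4883 + 0.28×1.4323 = 1.2583
E(R_P) = R_f + β_P × MRP = 2.9% + 1.2583 × 6.5% = 11.08%

11.08%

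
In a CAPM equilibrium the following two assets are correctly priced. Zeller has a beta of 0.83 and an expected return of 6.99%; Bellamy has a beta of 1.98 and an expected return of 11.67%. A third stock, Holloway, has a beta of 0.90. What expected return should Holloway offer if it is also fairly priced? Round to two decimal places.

7.27%

MRP (SML slope) = (11.67% − 6.99%) / (1.98 − 0.83) = 4.68% / 1.15 = 4.0696%
R_f (intercept) = 6.99% − 0.83 × 4.0696% = 3.6122%
E(R_Holloway) = R_f + β × MRP = 3.6122% + 0.90 × 4.0696% = 7.27%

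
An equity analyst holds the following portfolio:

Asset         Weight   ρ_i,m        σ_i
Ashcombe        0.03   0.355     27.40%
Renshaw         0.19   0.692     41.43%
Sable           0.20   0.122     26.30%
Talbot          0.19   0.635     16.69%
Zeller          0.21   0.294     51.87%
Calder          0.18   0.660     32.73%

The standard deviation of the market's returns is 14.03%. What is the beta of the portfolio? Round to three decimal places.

β_Ashcombe = 0.355 × 27.40% / 14.03% = 0.6933
β_Renshaw = 0.692 × 41.43% / 14.03% = 2.0434
β_Sable = 0.122 × 26.30% / 14.03% = 0.2287
β_Talbot = 0.635 × 16.69% / 14.03% = 0.7554
β_Zeller = 0.294 × 51.87% / 14.03% = 1.0869
β_Calder = 0.660 × 32.73% / 14.03% = 1.5397
β_P = Σ w_i β_i = 0.03×0.6933 + 0.19×2.0434 + 0.20×0.2287 + 0.19×0.7554 + 0.21×1.0869 + 0.18×1.5397 = 1.1037

1.104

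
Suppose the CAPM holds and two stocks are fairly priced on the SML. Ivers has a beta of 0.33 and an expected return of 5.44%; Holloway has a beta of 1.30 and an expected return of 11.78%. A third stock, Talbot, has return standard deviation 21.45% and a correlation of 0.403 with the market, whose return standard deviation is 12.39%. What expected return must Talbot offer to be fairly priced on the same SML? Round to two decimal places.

MRP = (11.78% − 5.44%) / (1.30 − 0.33) = 6.5361%
R_f = 5.44% − 0.33 × 6.5361% = 3.2831%
β_Talbot = ρ·σ_i/σ_m = 0.403 × 21.45 / 12.39 = 0.6977
E(R_Talbot) = R_f + β × MRP = 3.2831% + 0.6977 × 6.5361% = 7.84%

7.84%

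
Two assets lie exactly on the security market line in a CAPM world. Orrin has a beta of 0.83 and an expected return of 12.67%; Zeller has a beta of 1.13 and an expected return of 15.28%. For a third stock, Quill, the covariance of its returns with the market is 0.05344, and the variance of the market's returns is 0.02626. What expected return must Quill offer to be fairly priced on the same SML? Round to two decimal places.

23.15%

MRP = (15.28% − 12.67%) / (1.13 − 0.83) = 8.7000%
R_f = 12.67% − 0.83 × 8.7000% = 5.4490%
β_Quill = Cov / Var(R_m) = 0.05344 / 0.02626 = 2.0350
E(R_Quill) = R_f + β × MRP = 5.4490% + 2.0350 × 8.7000% = 23.15%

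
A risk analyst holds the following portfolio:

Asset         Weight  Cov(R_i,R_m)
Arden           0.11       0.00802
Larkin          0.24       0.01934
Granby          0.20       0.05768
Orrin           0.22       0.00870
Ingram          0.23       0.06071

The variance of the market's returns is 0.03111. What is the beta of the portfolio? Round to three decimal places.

1.059

β_Arden = 0.00802 / 0.03111 = 0.2578
β_Larkin = 0.01934 / 0.03111 = 0.6217
β_Granby = 0.05768 / 0.03111 = 1.8541
β_Orrin = 0.00870 / 0.03111 = 0.2797
β_Ingram = 0.06071 / 0.03111 = 1.9515
β_P = Σ w_i β_i = 0.11×0.2578 + 0.24×0.6217 + 0.20×1.8541 + 0.22×0.2797 + 0.23×1.9515 = 1.0588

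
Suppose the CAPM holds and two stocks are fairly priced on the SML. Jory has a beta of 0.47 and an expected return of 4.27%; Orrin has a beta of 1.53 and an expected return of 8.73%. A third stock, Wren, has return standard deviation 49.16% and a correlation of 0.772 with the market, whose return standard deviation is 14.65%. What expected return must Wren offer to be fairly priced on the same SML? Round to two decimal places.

13.19%

MRP = (8.73% − 4.27%) / (1.53 − 0.47) = 4.2075%
R_f = 4.27% − 0.47 × 4.2075% = 2.2925%
β_Wren = ρ·σ_i/σ_m = 0.772 × 49.16 / 14.65 = 2.5905
E(R_Wren) = R_f + β × MRP = 2.2925% + 2.5905 × 4.2075% = 13.19%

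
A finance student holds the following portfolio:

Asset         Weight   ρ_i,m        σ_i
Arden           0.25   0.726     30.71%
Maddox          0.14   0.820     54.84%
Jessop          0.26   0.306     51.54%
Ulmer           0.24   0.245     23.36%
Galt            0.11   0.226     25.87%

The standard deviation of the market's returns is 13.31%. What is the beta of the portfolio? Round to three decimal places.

β_Arden = 0.726 × 30.71% / 13.31% = 1.6751
β_Maddox = 0.820 × 54.84% / 13.31% = 3.3786
β_Jessop = 0.306 × 51.54% / 13.31% = 1.1849
β_Ulmer = 0.245 × 23.36% / 13.31% = 0.4300
β_Galt = 0.226 × 25.87% / 13.31% = 0.4393
β_P = Σ w_i β_i = 0.25×1.6751 + 0.14×3.3786 + 0.26×1.1849 + 0.24×0.4300 + 0.11×0.4393 = 1.3514

1.351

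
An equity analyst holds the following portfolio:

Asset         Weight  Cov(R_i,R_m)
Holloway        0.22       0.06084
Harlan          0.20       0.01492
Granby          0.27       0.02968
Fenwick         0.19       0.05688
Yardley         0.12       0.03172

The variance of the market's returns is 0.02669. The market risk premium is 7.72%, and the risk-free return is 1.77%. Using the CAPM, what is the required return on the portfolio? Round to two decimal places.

β_Holloway = 0.06084 / 0.02669 = 2.2795
β_Harlan = 0.01492 / 0.02669 = 0.5590
β_Granby = 0.02968 / 0.02669 = 1.1120
β_Fenwick = 0.05688 / 0.02669 = 2.1311
β_Yardley = 0.03172 / 0.02669 = 1.1885
β_P = Σ w_i β_i = 0.22×2.2795 + 0.20×0.5590 + 0.27×1.1120 + 0.19×2.1311 + 0.12×1.1885 = 1.4611
E(R_P) = R_f + β_P × MRP = 1.77% + 1.4611 × 7.72% = 13.05%

13.05%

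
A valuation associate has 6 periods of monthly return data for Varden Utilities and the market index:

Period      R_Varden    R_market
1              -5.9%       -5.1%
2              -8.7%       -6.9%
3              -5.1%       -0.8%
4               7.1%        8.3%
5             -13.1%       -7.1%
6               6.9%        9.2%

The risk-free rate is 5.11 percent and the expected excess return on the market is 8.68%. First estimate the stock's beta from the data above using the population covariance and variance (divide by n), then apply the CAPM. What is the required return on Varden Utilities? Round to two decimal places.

14.57%

Mean R_i = (-5.9 − 8.7 − 5.1 + 7.1 − 13.1 + 6.9) / 6 = -3.1333%
Mean R_m = (-5.1 − 6.9 − 0.8 + 8.3 − 7.1 + 9.2) / 6 = -0.4000%
Σ(R_i − R̄_i)(R_m − R̄_m) = 302.1000  ⇒  Cov = 302.1000 / 6 = 50.3500
Σ(R_m − R̄_m)² = 277.2400  ⇒  Var(R_m) = 277.2400 / 6 = 46.2067
β = Cov / Var(R_m) = 50.3500 / 46.2067 = 1.0897
E(R) = R_f + β × MRP = 5.11% + 1.0897 × 8.68% = 14.57%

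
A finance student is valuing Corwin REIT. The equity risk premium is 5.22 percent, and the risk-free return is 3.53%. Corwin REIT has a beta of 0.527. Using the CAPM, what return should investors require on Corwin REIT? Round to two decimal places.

E(R) = R_f + β × MRP = 3.53% + 0.527 × 5.22% = 6.28%

6.28%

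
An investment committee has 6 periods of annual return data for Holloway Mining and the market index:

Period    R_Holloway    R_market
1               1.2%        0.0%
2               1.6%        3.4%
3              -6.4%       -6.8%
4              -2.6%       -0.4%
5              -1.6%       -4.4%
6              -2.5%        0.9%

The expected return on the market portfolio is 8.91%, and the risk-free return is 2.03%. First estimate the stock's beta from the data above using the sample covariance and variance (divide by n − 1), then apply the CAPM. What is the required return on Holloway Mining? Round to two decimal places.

6.23%

Mean R_i = (1.2 + 1.6 − 6.4 − 2.6 − 1.6 − 2.5) / 6 = -1.7167%
Mean R_m = (0.0 + 3.4 − 6.8 − 0.4 − 4.4 + 0.9) / 6 = -1.2167%
Σ(R_i − R̄_i)(R_m − R̄_m) = 42.2583  ⇒  Cov = 42.2583 / 5 = 8.4517
Σ(R_m − R̄_m)² = 69.2483  ⇒  Var(R_m) = 69.2483 / 5 = 13.8497
β = Cov / Var(R_m) = 8.4517 / 13.8497 = 0.6102
MRP = 8.91% − 2.03% = 6.88%
E(R) = R_f + β × MRP = 2.03% + 0.6102 × 6.88% = 6.23%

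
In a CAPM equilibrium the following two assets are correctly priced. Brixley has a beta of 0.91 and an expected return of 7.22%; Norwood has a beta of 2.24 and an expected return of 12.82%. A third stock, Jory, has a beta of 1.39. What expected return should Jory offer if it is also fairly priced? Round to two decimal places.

9.24%

MRP (SML slope) = (12.82% − 7.22%) / (2.24 − 0.91) = 5.60% / 1.33 = 4.2105%
R_f (intercept) = 7.22% − 0.91 × 4.2105% = 3.3884%
E(R_Jory) = R_f + β × MRP = 3.3884% + 1.39 × 4.2105% = 9.24%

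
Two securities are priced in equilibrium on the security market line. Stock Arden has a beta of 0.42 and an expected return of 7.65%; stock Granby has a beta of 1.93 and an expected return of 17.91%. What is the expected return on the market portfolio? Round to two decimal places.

Both satisfy E(R) = R_f + β·MRP, so the slope of the SML is
MRP = (17.91% − 7.65%) / (1.93 − 0.42) = 10.26% / 1.51 = 6.7947%
R_f = E(R_Arden) − β_Arden·MRP = 7.65% − 0.42 × 6.7947% = 4.7962%
E(R_m) = R_f + MRP = 4.7962% + 6.7947% = 11.59%

11.59%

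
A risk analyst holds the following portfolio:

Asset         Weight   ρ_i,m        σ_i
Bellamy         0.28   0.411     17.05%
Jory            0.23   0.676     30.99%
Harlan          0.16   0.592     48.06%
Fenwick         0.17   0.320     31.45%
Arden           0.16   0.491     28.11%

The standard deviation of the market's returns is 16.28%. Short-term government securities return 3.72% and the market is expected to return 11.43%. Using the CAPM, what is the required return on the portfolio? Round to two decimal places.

10.94%

β_Bellamy = 0.411 × 17.05% / 16.28% = 0.4304
β_Jory = 0.676 × 30.99% / 16.28% = 1.2868
β_Harlan = 0.592 × 48.06% / 16.28% = 1.7476
β_Fenwick = 0.320 × 31.45% / 16.28% = 0.6182
β_Arden = 0.491 × 28.11% / 16.28% = 0.8478
β_P = Σ w_i β_i = 0.28×0.4304 + 0.23×1.2868 + 0.16×1.7476 + 0.17×0.6182 + 0.16×0.8478 = 0.9368
MRP = 11.43% − 3.72% = 7.71%
E(R_P) = R_f + β_P × MRP = 3.72% + 0.9368 × 7.71% = 10.94%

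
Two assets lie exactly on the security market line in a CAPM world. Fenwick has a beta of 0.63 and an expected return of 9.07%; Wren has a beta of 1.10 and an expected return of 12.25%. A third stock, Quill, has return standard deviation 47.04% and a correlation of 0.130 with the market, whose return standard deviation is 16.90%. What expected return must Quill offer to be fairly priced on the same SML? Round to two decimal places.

MRP = (12.25% − 9.07%) / (1.10 − 0.63) = 6.7660%
R_f = 9.07% − 0.63 × 6.7660% = 4.8074%
β_Quill = ρ·σ_i/σ_m = 0.130 × 47.04 / 16.90 = 0.3618
E(R_Quill) = R_f + β × MRP = 4.8074% + 0.3618 × 6.7660% = 7.26%

7.26%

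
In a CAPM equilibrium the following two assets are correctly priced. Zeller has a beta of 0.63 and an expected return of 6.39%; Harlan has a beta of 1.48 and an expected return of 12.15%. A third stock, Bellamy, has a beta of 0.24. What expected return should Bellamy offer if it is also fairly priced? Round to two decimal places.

MRP (SML slope) = (12.15% − 6.39%) / (1.48 − 0.63) = 5.76% / 0.85 = 6.7765%
R_f (intercept) = 6.39% − 0.63 × 6.7765% = 2.1208%
E(R_Bellamy) = R_f + β × MRP = 2.1208% + 0.24 × 6.7765% = 3.75%

3.75%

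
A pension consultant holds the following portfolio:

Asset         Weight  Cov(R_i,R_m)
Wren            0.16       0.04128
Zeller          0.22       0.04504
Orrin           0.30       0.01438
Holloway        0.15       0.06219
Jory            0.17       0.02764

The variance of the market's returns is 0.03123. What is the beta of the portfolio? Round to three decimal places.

1.116

β_Wren = 0.04128 / 0.03123 = 1.3218
β_Zeller = 0.04504 / 0.03123 = 1.4422
β_Orrin = 0.01438 / 0.03123 = 0.4605
β_Holloway = 0.06219 / 0.03123 = 1.9914
β_Jory = 0.02764 / 0.03123 = 0.8850
β_P = Σ w_i β_i = 0.16×1.3218 + 0.22×1.4422 + 0.30×0.4605 + 0.15×1.9914 + 0.17×0.8850 = 1.1161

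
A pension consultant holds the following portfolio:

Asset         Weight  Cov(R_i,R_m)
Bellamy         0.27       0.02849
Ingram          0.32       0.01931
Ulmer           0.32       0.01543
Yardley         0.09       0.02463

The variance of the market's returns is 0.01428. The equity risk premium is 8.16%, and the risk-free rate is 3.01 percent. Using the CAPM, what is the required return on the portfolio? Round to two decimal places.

β_Bellamy = 0.02849 / 0.01428 = 1.9951
β_Ingram = 0.01931 / 0.01428 = 1.3522
β_Ulmer = 0.01543 / 0.01428 = 1.0805
β_Yardley = 0.02463 / 0.01428 = 1.7248
β_P = Σ w_i β_i = 0.27×1.9951 + 0.32×1.3522 + 0.32×1.0805 + 0.09×1.7248 = 1.4724
E(R_P) = R_f + β_P × MRP = 3.01% + 1.4724 × 8.16% = 15.02%

15.02%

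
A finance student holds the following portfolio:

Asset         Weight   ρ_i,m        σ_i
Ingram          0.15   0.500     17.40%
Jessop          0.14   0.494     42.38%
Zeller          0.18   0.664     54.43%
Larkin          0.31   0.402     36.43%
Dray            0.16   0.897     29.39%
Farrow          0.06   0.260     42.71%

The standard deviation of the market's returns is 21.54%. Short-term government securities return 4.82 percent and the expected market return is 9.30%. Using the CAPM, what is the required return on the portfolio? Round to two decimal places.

9.01%

β_Ingram = 0.500 × 17.40% / 21.54% = 0.4039
β_Jessop = 0.494 × 42.38% / 21.54% = 0.9719
β_Zeller = 0.664 × 54.43% / 21.54% = 1.6779
β_Larkin = 0.402 × 36.43% / 21.54% = 0.6799
β_Dray = 0.897 × 29.39% / 21.54% = 1.2239
β_Farrow = 0.260 × 42.71% / 21.54% = 0.5155
β_P = Σ w_i β_i = 0.15×0.4039 + 0.14×0.9719 + 0.18×1.6779 + 0.31×0.6799 + 0.16×1.2239 + 0.06×0.5155 = 0.9362
MRP = 9.30% − 4.82% = 4.48%
E(R_P) = R_f + β_P × MRP = 4.82% + 0.9362 × 4.48% = 9.01%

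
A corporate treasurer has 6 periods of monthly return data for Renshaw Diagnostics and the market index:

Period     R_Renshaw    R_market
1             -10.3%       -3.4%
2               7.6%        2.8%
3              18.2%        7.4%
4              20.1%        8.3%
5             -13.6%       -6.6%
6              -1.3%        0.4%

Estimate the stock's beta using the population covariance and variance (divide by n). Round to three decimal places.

Mean R_i = (-10.3 + 7.6 + 18.2 + 20.1 − 13.6 − 1.3) / 6 = 3.4500%
Mean R_m = (-3.4 + 2.8 + 7.4 + 8.3 − 6.6 + 0.4) / 6 = 1.4833%
Σ(R_i − R̄_i)(R_m − R̄_m) = 416.3450  ⇒  Cov = 416.3450 / 6 = 69.3908
Σ(R_m − R̄_m)² = 173.5683  ⇒  Var(R_m) = 173.5683 / 6 = 28.9281
β = Cov / Var(R_m) = 69.3908 / 28.9281 = 2.3987

2.399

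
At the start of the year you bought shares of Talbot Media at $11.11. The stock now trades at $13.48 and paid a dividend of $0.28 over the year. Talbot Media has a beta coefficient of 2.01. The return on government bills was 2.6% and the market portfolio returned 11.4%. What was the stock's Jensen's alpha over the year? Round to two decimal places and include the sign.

Realised HPR = (P1 + D1 − P0) / P0 = (13.48 + 0.28 − 11.11) / 11.11 = 2.65 / 11.11 = 23.8524%
MRP = 11.4% − 2.6% = 8.80%
CAPM required = R_f + β·MRP = 2.6% + 2.01 × 8.8% = 20.2880%
α = realised − required = 23.8524% − 20.2880% = +3.56%

+3.56%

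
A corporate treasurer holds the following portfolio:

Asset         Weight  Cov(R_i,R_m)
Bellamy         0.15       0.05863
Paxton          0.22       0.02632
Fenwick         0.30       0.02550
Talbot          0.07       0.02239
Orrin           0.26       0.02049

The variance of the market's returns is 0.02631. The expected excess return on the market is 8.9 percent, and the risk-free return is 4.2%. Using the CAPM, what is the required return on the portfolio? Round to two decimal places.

β_Bellamy = 0.05863 / 0.02631 = 2.2284
β_Paxton = 0.02632 / 0.02631 = 1.0004
β_Fenwick = 0.02550 / 0.02631 = 0.9692
β_Talbot = 0.02239 / 0.02631 = 0.8510
β_Orrin = 0.02049 / 0.02631 = 0.7788
β_P = Σ w_i β_i = 0.15×2.2284 + 0.22×1.0004 + 0.30×0.9692 + 0.07×0.8510 + 0.26×0.7788 = 1.1072
E(R_P) = R_f + β_P × MRP = 4.2% + 1.1072 × 8.9% = 14.05%

14.05%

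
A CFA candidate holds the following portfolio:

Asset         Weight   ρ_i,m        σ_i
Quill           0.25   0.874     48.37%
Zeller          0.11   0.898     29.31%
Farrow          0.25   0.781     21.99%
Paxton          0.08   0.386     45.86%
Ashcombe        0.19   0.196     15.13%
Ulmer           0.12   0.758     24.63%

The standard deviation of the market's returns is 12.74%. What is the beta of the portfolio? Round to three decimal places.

β_Quill = 0.874 × 48.37% / 12.74% = 3.3183
β_Zeller = 0.898 × 29.31% / 12.74% = 2.0660
β_Farrow = 0.781 × 21.99% / 12.74% = 1.3481
β_Paxton = 0.386 × 45.86% / 12.74% = 1.3895
β_Ashcombe = 0.196 × 15.13% / 12.74% = 0.2328
β_Ulmer = 0.758 × 24.63% / 12.74% = 1.4654
β_P = Σ w_i β_i = 0.25×3.3183 + 0.11×2.0660 + 0.25×1.3481 + 0.08×1.3895 + 0.19×0.2328 + 0.12×1.4654 = 1.7251

1.725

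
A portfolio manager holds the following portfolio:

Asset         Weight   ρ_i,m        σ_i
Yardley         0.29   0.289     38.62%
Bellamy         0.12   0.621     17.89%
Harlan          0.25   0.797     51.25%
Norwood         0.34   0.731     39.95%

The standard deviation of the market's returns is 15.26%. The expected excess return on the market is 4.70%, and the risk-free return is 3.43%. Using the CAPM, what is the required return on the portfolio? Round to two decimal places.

11.04%

β_Yardley = 0.289 × 38.62% / 15.26% = 0.7314
β_Bellamy = 0.621 × 17.89% / 15.26% = 0.7280
β_Harlan = 0.797 × 51.25% / 15.26% = 2.6767
β_Norwood = 0.731 × 39.95% / 15.26% = 1.9137
β_P = Σ w_i β_i = 0.29×0.7314 + 0.12×0.7280 + 0.25×2.6767 + 0.34×1.9137 = 1.6193
E(R_P) = R_f + β_P × MRP = 3.43% + 1.6193 × 4.70% = 11.04%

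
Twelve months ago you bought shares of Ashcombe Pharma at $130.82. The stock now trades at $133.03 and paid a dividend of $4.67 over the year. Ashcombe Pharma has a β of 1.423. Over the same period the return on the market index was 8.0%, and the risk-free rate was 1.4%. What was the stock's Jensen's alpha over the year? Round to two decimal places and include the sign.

Realised HPR = (P1 + D1 − P0) / P0 = (133.03 + 4.67 − 130.82) / 130.82 = 6.88 / 130.82 = 5.2591%
MRP = 8.0% − 1.4% = 6.60%
CAPM required = R_f + β·MRP = 1.4% + 1.423 × 6.6% = 10.7918%
α = realised − required = 5.2591% − 10.7918% = -5.53%

-5.53%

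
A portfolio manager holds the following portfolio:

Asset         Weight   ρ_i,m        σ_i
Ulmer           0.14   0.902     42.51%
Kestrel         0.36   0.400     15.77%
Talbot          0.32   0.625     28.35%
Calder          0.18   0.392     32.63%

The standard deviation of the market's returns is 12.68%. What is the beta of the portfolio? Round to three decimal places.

β_Ulmer = 0.902 × 42.51% / 12.68% = 3.0240
β_Kestrel = 0.400 × 15.77% / 12.68% = 0.4975
β_Talbot = 0.625 × 28.35% / 12.68% = 1.3974
β_Calder = 0.392 × 32.63% / 12.68% = 1.0088
β_P = Σ w_i β_i = 0.14×3.0240 + 0.36×0.4975 + 0.32×1.3974 + 0.18×1.0088 = 1.2312

1.231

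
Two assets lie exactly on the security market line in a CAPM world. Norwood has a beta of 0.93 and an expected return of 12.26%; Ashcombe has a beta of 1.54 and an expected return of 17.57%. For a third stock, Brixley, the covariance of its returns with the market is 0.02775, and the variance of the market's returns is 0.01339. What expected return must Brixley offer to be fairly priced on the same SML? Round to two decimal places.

MRP = (17.57% − 12.26%) / (1.54 − 0.93) = 8.7049%
R_f = 12.26% − 0.93 × 8.7049% = 4.1644%
β_Brixley = Cov / Var(R_m) = 0.02775 / 0.01339 = 2.0724
E(R_Brixley) = R_f + β × MRP = 4.1644% + 2.0724 × 8.7049% = 22.20%

22.20%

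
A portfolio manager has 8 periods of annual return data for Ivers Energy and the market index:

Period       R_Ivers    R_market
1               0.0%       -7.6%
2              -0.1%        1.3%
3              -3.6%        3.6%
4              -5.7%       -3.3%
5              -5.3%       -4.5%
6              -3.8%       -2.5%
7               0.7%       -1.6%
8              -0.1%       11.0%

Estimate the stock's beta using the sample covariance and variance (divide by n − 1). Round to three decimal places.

Mean R_i = (0.0 − 0.1 − 3.6 − 5.7 − 5.3 − 3.8 + 0.7 − 0.1) / 8 = -2.2375%
Mean R_m = (-7.6 + 1.3 + 3.6 − 3.3 − 4.5 − 2.5 − 1.6 + 11.0) / 8 = -0.4500%
Σ(R_i − R̄_i)(R_m − R̄_m) = 28.7950  ⇒  Cov = 28.7950 / 7 = 4.1136
Σ(R_m − R̄_m)² = 231.7400  ⇒  Var(R_m) = 231.7400 / 7 = 33.1057
β = Cov / Var(R_m) = 4.1136 / 33.1057 = 0.1243

0.124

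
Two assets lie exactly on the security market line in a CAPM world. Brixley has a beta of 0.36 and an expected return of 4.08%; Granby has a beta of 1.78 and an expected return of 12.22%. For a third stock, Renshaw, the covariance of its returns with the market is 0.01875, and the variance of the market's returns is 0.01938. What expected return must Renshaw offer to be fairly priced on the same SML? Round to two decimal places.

MRP = (12.22% − 4.08%) / (1.78 − 0.36) = 5.7324%
R_f = 4.08% − 0.36 × 5.7324% = 2.0163%
β_Renshaw = Cov / Var(R_m) = 0.01875 / 0.01938 = 0.9675
E(R_Renshaw) = R_f + β × MRP = 2.0163% + 0.9675 × 5.7324% = 7.56%

7.56%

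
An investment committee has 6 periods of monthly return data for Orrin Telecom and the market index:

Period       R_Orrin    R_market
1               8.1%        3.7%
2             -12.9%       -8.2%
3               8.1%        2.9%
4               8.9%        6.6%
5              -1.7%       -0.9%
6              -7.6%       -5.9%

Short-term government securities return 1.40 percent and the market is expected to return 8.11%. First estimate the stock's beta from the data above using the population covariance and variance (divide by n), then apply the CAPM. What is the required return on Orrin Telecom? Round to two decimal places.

Mean R_i = (8.1 − 12.9 + 8.1 + 8.9 − 1.7 − 7.6) / 6 = 0.4833%
Mean R_m = (3.7 − 8.2 + 2.9 + 6.6 − 0.9 − 5.9) / 6 = -0.3000%
Σ(R_i − R̄_i)(R_m − R̄_m) = 265.2200  ⇒  Cov = 265.2200 / 6 = 44.2033
Σ(R_m − R̄_m)² = 167.9800  ⇒  Var(R_m) = 167.9800 / 6 = 27.9967
β = Cov / Var(R_m) = 44.2033 / 27.9967 = 1.5789
MRP = 8.11% − 1.40% = 6.71%
E(R) = R_f + β × MRP = 1.40% + 1.5789 × 6.71% = 11.99%

11.99%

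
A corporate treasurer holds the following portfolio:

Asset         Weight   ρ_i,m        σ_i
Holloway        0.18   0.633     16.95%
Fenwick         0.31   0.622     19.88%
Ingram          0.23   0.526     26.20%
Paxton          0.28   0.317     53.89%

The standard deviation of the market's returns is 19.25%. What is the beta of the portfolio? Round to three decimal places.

β_Holloway = 0.633 × 16.95% / 19.25% = 0.5574
β_Fenwick = 0.622 × 19.88% / 19.25% = 0.6424
β_Ingram = 0.526 × 26.20% / 19.25% = 0.7159
β_Paxton = 0.317 × 53.89% / 19.25% = 0.8874
β_P = Σ w_i β_i = 0.18×0.5574 + 0.31×0.6424 + 0.23×0.7159 + 0.28×0.8874 = 0.7126

0.713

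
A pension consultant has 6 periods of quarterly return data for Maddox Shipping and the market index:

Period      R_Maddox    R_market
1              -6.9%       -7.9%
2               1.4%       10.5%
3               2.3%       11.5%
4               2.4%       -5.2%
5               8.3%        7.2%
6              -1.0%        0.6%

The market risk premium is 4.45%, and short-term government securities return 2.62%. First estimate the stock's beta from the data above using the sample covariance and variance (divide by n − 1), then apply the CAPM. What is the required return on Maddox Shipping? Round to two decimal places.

4.26%

Mean R_i = (-6.9 + 1.4 + 2.3 + 2.4 + 8.3 − 1.0) / 6 = 1.0833%
Mean R_m = (-7.9 + 10.5 + 11.5 − 5.2 + 7.2 + 0.6) / 6 = 2.7833%
Σ(R_i − R̄_i)(R_m − R̄_m) = 124.2483  ⇒  Cov = 124.2483 / 5 = 24.8497
Σ(R_m − R̄_m)² = 337.6683  ⇒  Var(R_m) = 337.6683 / 5 = 67.5337
β = Cov / Var(R_m) = 24.8497 / 67.5337 = 0.3680
E(R) = R_f + β × MRP = 2.62% + 0.3680 × 4.45% = 4.26%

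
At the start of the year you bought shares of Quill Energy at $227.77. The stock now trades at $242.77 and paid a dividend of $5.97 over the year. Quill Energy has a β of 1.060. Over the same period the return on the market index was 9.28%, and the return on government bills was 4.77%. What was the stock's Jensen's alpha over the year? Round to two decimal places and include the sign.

Realised HPR = (P1 + D1 − P0) / P0 = (242.77 + 5.97 − 227.77) / 227.77 = 20.97 / 227.77 = 9.2067%
MRP = 9.28% − 4.77% = 4.51%
CAPM required = R_f + β·MRP = 4.77% + 1.060 × 4.51% = 9.55060%
α = realised − required = 9.2067% − 9.55060% = -0.34%

-0.34%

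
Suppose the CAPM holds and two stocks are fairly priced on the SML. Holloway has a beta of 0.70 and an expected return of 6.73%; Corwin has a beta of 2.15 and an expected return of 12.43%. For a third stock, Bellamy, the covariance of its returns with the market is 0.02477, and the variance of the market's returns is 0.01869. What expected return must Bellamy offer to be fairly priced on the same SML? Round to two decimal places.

9.19%

MRP = (12.43% − 6.73%) / (2.15 − 0.70) = 3.9310%
R_f = 6.73% − 0.70 × 3.9310% = 3.9783%
β_Bellamy = Cov / Var(R_m) = 0.02477 / 0.01869 = 1.3253
E(R_Bellamy) = R_f + β × MRP = 3.9783% + 1.3253 × 3.9310% = 9.19%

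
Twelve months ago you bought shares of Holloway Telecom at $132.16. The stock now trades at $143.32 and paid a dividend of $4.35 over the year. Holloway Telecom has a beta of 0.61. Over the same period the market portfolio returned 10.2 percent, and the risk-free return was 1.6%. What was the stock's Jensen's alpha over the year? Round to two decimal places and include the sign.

+4.89%

Realised HPR = (P1 + D1 − P0) / P0 = (143.32 + 4.35 − 132.16) / 132.16 = 15.51 / 132.16 = 11.7358%
MRP = 10.2% − 1.6% = 8.60%
CAPM required = R_f + β·MRP = 1.6% + 0.61 × 8.6% = 6.8460%
α = realised − required = 11.7358% − 6.8460% = +4.89%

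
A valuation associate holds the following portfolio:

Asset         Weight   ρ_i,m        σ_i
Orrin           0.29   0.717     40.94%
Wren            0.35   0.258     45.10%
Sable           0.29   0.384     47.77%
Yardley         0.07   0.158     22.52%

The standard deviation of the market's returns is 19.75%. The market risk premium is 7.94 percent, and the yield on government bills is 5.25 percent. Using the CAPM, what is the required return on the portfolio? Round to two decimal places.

β_Orrin = 0.717 × 40.94% / 19.75% = 1.4863
β_Wren = 0.258 × 45.10% / 19.75% = 0.5892
β_Sable = 0.384 × 47.77% / 19.75% = 0.9288
β_Yardley = 0.158 × 22.52% / 19.75% = 0.1802
β_P = Σ w_i β_i = 0.29×1.4863 + 0.35×0.5892 + 0.29×0.9288 + 0.07×0.1802 = 0.9192
E(R_P) = R_f + β_P × MRP = 5.25% + 0.9192 × 7.94% = 12.55%

12.55%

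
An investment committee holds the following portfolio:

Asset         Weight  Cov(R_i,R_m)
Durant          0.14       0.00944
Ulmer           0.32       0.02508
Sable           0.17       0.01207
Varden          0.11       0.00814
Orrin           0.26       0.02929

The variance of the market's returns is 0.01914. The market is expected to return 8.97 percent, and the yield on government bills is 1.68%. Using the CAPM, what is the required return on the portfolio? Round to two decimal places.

β_Durant = 0.00944 / 0.01914 = 0.4932
β_Ulmer = 0.02508 / 0.01914 = 1.3103
β_Sable = 0.01207 / 0.01914 = 0.6306
β_Varden = 0.00814 / 0.01914 = 0.4253
β_Orrin = 0.02929 / 0.01914 = 1.5303
β_P = Σ w_i β_i = 0.14×0.4932 + 0.32×1.3103 + 0.17×0.6306 + 0.11×0.4253 + 0.26×1.5303 = 1.0402
MRP = 8.97% − 1.68% = 7.29%
E(R_P) = R_f + β_P × MRP = 1.68% + 1.0402 × 7.29% = 9.26%

9.26%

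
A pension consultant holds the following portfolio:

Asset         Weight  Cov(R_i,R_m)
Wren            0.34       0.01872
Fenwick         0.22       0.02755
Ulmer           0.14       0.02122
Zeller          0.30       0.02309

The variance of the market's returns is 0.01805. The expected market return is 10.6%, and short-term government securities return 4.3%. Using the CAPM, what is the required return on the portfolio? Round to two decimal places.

β_Wren = 0.01872 / 0.01805 = 1.0371
β_Fenwick = 0.02755 / 0.01805 = 1.5263
β_Ulmer = 0.02122 / 0.01805 = 1.1756
β_Zeller = 0.02309 / 0.01805 = 1.2792
β_P = Σ w_i β_i = 0.34×1.0371 + 0.22×1.5263 + 0.14×1.1756 + 0.30×1.2792 = 1.2367
MRP = 10.6% − 4.3% = 6.30%
E(R_P) = R_f + β_P × MRP = 4.3% + 1.2367 × 6.3% = 12.09%

12.09%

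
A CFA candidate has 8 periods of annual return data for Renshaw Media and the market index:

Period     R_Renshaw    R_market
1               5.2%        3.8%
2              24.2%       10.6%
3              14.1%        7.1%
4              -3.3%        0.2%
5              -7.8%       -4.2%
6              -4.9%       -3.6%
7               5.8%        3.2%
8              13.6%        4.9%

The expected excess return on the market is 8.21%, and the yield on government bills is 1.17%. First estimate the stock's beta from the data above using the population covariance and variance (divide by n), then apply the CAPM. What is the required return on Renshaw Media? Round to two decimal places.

Mean R_i = (5.2 + 24.2 + 14.1 − 3.3 − 7.8 − 4.9 + 5.8 + 13.6) / 8 = 5.8625%
Mean R_m = (3.8 + 10.6 + 7.1 + 0.2 − 4.2 − 3.6 + 3.2 + 4.9) / 8 = 2.7500%
Σ(R_i − R̄_i)(R_m − R̄_m) = 382.3550  ⇒  Cov = 382.3550 / 8 = 47.7944
Σ(R_m − R̄_m)² = 181.6000  ⇒  Var(R_m) = 181.6000 / 8 = 22.7000
β = Cov / Var(R_m) = 47.7944 / 22.7000 = 2.1055
E(R) = R_f + β × MRP = 1.17% + 2.1055 × 8.21% = 18.46%

18.46%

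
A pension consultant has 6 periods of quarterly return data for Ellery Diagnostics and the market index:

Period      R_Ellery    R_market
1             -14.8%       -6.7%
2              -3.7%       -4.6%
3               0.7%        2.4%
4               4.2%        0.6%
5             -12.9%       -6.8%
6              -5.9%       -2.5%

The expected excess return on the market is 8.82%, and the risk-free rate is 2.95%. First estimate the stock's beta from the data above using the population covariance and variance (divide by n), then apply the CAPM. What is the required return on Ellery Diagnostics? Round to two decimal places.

Mean R_i = (-14.8 − 3.7 + 0.7 + 4.2 − 12.9 − 5.9) / 6 = -5.4000%
Mean R_m = (-6.7 − 4.6 + 2.4 + 0.6 − 6.8 − 2.5) / 6 = -2.9333%
Σ(R_i − R̄_i)(R_m − R̄_m) = 127.8100  ⇒  Cov = 127.8100 / 6 = 21.3017
Σ(R_m − R̄_m)² = 73.0333  ⇒  Var(R_m) = 73.0333 / 6 = 12.1722
β = Cov / Var(R_m) = 21.3017 / 12.1722 = 1.7500
E(R) = R_f + β × MRP = 2.95% + 1.7500 × 8.82% = 18.39%

18.39%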